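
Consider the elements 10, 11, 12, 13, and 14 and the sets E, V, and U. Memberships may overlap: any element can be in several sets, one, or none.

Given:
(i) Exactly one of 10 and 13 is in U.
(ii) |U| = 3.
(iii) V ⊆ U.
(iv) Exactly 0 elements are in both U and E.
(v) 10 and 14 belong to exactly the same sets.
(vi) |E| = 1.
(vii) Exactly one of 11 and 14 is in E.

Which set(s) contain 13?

13: none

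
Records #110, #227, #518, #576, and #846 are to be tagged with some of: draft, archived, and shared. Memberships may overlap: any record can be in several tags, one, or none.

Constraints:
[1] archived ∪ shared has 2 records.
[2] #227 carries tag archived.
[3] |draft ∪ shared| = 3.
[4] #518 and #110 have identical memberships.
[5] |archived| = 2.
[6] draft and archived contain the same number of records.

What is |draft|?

2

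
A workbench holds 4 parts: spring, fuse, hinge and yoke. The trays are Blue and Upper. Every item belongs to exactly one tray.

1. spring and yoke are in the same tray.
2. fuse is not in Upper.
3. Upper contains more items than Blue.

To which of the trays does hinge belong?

From (2): fuse ∉ Upper.
Only one tray left: fuse ∈ Blue.
Suppose hinge ∈ Blue: no assignment then satisfies all the clues, so hinge ∉ Blue.

hinge: Upper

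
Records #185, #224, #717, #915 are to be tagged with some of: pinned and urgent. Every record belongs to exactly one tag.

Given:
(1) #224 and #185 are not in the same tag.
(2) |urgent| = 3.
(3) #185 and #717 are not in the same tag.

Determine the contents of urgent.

urgent = {#224, #717, #915}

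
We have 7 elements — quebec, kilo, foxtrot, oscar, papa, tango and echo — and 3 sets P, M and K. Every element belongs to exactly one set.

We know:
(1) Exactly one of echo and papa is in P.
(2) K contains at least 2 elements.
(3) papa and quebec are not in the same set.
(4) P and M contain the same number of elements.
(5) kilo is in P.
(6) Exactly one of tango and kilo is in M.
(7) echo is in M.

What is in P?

P = {kilo, papa}

From (5): kilo ∈ P.
From (7): echo ∈ M.
(1) (exactly one): papa ∈ P.
(3): quebec ∉ P.
(6) (exactly one): tango ∈ M.
Suppose foxtrot ∈ P: no assignment then satisfies all the clues, so foxtrot ∉ P.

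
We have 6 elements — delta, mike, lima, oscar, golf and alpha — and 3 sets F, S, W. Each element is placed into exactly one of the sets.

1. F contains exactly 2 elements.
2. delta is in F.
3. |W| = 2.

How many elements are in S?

2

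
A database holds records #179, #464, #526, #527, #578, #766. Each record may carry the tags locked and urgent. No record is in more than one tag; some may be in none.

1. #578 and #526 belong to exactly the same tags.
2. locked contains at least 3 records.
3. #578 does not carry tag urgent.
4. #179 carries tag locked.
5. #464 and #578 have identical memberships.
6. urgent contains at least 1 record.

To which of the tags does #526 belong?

#526: locked

From (3): #578 ∉ urgent.
From (4): #179 ∈ locked.
(1): #526 matches #578: #526 ∉ urgent.
(5): #464 matches #578: #464 ∉ urgent.
Suppose #526 ∉ locked: no assignment then satisfies all the clues, so #526 ∈ locked.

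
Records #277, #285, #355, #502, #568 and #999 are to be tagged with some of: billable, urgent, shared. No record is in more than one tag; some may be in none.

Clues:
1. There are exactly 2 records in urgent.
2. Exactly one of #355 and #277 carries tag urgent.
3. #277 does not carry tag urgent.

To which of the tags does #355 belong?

#355: urgent

From (3): #277 ∉ urgent.
(2) (exactly one): #355 ∈ urgent.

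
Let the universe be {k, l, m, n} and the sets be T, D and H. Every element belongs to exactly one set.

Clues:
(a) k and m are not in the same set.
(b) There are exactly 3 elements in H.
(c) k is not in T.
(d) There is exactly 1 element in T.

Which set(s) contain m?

From (c): k ∉ T.
Suppose m ∉ T: no assignment then satisfies all the clues, so m ∈ T.

m: T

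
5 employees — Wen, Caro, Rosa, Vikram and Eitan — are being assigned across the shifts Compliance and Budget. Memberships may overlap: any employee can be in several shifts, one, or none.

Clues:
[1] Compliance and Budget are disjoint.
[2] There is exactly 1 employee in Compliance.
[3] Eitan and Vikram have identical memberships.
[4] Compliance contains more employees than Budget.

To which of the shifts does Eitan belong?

Eitan: none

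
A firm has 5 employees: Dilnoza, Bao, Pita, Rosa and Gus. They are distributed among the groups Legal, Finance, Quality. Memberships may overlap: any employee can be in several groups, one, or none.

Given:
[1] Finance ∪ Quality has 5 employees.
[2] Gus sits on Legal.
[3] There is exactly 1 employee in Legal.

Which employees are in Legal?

Legal = {Gus}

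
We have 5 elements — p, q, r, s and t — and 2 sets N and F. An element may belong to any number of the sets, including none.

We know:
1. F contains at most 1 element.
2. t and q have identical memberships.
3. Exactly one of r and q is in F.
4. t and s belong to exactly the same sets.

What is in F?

F = {r}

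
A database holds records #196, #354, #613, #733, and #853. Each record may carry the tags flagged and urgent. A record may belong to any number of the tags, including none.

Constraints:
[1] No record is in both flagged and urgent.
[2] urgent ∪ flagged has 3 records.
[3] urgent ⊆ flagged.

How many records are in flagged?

3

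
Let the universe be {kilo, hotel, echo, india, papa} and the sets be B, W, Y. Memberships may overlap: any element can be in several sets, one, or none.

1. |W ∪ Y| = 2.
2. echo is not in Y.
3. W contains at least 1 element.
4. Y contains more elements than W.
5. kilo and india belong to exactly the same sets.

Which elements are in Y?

Y = {hotel, papa}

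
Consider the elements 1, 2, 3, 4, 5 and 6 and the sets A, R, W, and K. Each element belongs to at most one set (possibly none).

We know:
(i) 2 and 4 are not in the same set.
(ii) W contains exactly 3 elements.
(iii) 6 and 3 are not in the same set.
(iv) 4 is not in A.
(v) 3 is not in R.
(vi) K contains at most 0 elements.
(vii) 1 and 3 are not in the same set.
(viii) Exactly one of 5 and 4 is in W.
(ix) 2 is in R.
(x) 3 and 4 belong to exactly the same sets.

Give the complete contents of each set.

A = {}; R = {2}; W = {1, 5, 6}; K = {}

From (iv): 4 ∉ A.
From (v): 3 ∉ R.
From (ix): 2 ∈ R.
(i): 4 ∉ R.
(vi): K already has 0, so the rest are out.
(x): 3 matches 4: 3 ∉ A.
Suppose 1 ∈ A: no assignment then satisfies all the clues, so 1 ∉ A.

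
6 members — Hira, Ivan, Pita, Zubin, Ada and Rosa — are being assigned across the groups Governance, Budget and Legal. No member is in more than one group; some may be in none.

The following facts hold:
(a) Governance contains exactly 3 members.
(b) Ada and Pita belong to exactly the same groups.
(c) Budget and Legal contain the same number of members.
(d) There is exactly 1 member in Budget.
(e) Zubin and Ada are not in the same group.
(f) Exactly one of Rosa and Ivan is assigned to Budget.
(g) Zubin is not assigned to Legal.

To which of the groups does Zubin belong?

Zubin: none

From (g): Zubin ∉ Legal.
Suppose Zubin ∈ Governance: no assignment then satisfies all the clues, so Zubin ∉ Governance.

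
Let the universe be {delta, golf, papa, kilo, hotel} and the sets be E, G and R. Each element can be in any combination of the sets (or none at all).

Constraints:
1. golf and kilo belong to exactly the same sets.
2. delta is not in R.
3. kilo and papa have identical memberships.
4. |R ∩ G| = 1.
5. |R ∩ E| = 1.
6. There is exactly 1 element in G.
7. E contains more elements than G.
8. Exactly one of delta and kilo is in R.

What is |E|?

2

From (2): delta ∉ R.
(8) (exactly one): kilo ∈ R.
(1): golf matches kilo: golf ∈ R.
(3): papa matches kilo: papa ∈ R.
Suppose delta ∉ E: no assignment then satisfies all the clues, so delta ∈ E.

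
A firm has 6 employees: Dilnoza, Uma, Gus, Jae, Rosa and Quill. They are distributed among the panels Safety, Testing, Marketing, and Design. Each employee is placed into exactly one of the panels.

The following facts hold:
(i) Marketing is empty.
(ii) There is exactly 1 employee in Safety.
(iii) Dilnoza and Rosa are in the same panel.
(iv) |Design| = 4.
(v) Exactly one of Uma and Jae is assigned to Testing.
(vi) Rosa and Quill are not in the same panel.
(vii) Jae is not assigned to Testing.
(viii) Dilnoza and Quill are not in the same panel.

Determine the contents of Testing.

Testing = {Uma}

From (vii): Jae ∉ Testing.
(i): Marketing already has 0, so the rest are out.
(v) (exactly one): Uma ∈ Testing.
Suppose Dilnoza ∈ Testing: no assignment then satisfies all the clues, so Dilnoza ∉ Testing.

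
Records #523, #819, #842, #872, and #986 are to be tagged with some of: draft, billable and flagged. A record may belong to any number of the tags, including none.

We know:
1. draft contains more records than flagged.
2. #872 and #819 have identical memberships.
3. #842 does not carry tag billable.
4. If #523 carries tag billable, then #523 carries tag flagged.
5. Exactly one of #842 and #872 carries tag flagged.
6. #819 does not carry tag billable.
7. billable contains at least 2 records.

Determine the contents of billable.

billable = {#523, #986}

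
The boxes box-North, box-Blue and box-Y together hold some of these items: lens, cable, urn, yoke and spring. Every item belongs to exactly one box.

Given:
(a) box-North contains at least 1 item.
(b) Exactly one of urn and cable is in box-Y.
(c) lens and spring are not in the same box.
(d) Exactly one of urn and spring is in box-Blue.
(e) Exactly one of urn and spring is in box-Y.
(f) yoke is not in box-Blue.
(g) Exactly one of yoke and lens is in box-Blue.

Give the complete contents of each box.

box-North = {yoke}; box-Blue = {lens, urn}; box-Y = {cable, spring}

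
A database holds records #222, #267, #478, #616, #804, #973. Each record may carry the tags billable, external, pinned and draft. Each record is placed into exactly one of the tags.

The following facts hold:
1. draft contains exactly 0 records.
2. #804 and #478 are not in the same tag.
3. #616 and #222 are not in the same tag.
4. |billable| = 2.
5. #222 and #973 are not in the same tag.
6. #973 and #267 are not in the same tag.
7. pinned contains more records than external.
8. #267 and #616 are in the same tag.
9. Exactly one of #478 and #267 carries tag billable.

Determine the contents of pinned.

pinned = {#267, #616, #804}

(1): draft already has 0, so the rest are out.
Suppose #222 ∈ pinned: no assignment then satisfies all the clues, so #222 ∉ pinned.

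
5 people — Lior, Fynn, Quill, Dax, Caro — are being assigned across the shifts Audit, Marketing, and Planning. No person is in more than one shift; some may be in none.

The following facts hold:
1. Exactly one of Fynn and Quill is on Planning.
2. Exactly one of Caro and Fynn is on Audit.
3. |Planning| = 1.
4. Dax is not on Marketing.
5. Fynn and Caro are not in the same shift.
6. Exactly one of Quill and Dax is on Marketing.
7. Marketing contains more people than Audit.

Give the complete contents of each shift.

From (4): Dax ∉ Marketing.
(6) (exactly one): Quill ∈ Marketing.
(1) (exactly one): Fynn ∈ Planning.
(2) (exactly one): Caro ∈ Audit.
(3): Planning already has 1, so the rest are out.
Suppose Lior ∈ Audit: no assignment then satisfies all the clues, so Lior ∉ Audit.

Audit = {Caro}; Marketing = {Lior, Quill}; Planning = {Fynn}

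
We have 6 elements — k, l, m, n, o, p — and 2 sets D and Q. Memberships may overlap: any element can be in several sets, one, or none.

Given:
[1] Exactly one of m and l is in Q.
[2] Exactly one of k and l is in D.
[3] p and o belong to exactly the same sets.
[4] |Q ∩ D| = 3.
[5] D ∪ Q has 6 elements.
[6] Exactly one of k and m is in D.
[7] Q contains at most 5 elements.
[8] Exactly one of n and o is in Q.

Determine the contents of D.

D = {l, m, n, o, p}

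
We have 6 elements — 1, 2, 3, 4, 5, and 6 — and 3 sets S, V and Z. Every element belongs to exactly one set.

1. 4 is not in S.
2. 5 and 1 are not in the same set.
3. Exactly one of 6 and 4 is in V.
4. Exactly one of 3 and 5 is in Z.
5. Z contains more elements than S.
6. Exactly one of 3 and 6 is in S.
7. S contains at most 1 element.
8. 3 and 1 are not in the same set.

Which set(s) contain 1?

1: V

From (1): 4 ∉ S.
Suppose 1 ∈ S: no assignment then satisfies all the clues, so 1 ∉ S.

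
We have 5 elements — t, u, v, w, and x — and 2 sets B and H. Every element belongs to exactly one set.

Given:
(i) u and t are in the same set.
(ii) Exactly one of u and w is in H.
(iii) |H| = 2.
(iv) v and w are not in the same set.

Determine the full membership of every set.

B = {t, u, v}; H = {w, x}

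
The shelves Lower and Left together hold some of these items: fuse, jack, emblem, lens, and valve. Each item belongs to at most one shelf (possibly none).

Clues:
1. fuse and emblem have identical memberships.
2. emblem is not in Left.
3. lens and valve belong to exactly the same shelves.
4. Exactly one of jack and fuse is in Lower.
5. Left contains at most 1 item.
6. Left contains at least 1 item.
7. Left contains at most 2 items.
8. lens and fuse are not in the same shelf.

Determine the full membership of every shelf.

Lower = {emblem, fuse}; Left = {jack}

From (2): emblem ∉ Left.
(1): fuse matches emblem: fuse ∉ Left.
Suppose fuse ∉ Lower: no assignment then satisfies all the clues, so fuse ∈ Lower.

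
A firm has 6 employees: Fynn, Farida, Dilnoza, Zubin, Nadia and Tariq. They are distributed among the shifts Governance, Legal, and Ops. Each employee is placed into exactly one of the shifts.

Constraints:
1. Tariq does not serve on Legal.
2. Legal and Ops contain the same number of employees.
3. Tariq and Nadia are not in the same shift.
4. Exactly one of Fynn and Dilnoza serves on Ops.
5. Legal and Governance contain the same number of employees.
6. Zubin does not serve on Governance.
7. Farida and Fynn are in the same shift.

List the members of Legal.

Legal = {Nadia, Zubin}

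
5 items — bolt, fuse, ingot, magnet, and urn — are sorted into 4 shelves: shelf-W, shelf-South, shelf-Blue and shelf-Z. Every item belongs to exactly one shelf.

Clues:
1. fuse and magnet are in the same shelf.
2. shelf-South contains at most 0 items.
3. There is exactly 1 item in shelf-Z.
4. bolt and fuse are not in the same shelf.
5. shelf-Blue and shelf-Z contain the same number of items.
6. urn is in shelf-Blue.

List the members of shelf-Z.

shelf-Z = {bolt}

From (6): urn ∈ shelf-Blue.
(2): shelf-South already has 0, so the rest are out.
Suppose bolt ∉ shelf-Z: no assignment then satisfies all the clues, so bolt ∈ shelf-Z.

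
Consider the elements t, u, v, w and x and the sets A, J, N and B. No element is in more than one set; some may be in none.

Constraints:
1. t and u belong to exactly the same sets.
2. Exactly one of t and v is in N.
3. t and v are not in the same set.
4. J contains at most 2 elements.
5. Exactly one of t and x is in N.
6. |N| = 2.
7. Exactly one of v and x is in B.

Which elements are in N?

N = {t, u}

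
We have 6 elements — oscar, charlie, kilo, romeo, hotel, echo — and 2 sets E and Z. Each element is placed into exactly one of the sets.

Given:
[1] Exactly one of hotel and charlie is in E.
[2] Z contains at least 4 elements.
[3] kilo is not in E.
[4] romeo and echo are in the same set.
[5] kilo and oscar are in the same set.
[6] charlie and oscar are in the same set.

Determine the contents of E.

E = {hotel}

From (3): kilo ∉ E.
(5): oscar matches kilo: oscar ∉ E.
(6): charlie matches oscar: charlie ∉ E.
Only one set left: oscar ∈ Z.
Only one set left: charlie ∈ Z.
Only one set left: kilo ∈ Z.
(1) (exactly one): hotel ∈ E.
Suppose romeo ∈ E: no assignment then satisfies all the clues, so romeo ∉ E.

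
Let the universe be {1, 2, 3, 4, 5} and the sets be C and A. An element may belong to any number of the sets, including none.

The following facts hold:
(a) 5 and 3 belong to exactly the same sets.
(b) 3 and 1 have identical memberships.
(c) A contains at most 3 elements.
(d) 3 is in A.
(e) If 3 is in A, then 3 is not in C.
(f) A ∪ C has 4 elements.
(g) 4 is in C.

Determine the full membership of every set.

From (d): 3 ∈ A.
From (g): 4 ∈ C.
(a): 5 matches 3: 5 ∈ A.
(b): 1 matches 3: 1 ∈ A.
(c): A already has 3, so the rest are out.
(e): 3 ∉ C.
(a): 5 matches 3: 5 ∉ C.
(b): 1 matches 3: 1 ∉ C.
Suppose 2 ∈ C: no assignment then satisfies all the clues, so 2 ∉ C.

C = {4}; A = {1, 3, 5}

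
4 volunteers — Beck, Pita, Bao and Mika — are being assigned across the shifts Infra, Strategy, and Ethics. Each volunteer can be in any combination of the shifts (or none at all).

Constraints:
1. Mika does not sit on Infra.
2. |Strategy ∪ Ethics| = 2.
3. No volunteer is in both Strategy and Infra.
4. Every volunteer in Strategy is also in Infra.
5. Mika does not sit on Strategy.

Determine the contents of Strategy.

Strategy = {}

From (1): Mika ∉ Infra.
From (5): Mika ∉ Strategy.
Suppose Beck ∈ Strategy: no assignment then satisfies all the clues, so Beck ∉ Strategy.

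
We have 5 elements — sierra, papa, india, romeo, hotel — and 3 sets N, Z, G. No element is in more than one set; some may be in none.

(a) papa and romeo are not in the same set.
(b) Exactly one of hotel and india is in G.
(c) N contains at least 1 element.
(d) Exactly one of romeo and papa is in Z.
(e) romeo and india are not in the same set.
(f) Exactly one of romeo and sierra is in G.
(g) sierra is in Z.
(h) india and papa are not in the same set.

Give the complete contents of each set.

From (g): sierra ∈ Z.
(f) (exactly one): romeo ∈ G.
(a): papa ∉ G.
(d) (exactly one): papa ∈ Z.
(e): india ∉ G.
(h): india ∉ Z.
(b) (exactly one): hotel ∈ G.
(c): only 1 candidates remain for N, so all are in.

N = {india}; Z = {papa, sierra}; G = {hotel, romeo}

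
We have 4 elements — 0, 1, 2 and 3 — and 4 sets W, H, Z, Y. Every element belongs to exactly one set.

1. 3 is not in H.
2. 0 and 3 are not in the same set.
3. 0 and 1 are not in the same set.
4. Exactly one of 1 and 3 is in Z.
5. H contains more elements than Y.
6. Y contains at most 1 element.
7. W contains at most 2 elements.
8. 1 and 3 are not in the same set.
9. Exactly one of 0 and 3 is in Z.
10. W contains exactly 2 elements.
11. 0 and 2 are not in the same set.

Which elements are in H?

H = {0}

From (1): 3 ∉ H.
Suppose 0 ∉ H: no assignment then satisfies all the clues, so 0 ∈ H.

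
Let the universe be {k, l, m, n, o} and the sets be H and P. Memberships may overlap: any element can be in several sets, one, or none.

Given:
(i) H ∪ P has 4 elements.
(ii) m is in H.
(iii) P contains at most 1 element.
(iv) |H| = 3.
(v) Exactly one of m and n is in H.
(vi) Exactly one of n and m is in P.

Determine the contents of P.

P = {n}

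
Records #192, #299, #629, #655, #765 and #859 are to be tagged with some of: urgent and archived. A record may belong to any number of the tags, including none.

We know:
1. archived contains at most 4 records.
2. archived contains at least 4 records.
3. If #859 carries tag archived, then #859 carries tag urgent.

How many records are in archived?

4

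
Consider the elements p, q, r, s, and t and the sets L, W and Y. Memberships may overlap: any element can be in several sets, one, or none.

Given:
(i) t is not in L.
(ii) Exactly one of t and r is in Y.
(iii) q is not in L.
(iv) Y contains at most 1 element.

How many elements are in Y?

1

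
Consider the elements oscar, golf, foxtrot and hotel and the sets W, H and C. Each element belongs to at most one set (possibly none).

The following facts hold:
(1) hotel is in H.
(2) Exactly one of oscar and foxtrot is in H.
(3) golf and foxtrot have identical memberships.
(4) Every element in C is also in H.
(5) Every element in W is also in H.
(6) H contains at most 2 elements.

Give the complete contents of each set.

From (1): hotel ∈ H.
Suppose oscar ∈ W: no assignment then satisfies all the clues, so oscar ∉ W.

W = {}; H = {hotel, oscar}; C = {}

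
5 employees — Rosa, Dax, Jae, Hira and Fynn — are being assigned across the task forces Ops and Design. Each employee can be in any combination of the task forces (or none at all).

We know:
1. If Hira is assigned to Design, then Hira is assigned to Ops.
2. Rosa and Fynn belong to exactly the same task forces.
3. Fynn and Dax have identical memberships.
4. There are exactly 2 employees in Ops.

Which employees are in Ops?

Ops = {Hira, Jae}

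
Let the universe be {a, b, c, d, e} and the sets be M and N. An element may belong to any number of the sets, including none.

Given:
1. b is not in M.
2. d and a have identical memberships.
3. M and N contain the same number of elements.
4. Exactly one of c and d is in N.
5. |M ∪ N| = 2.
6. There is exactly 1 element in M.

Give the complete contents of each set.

M = {e}; N = {c}

From (1): b ∉ M.
Suppose a ∈ M: no assignment then satisfies all the clues, so a ∉ M.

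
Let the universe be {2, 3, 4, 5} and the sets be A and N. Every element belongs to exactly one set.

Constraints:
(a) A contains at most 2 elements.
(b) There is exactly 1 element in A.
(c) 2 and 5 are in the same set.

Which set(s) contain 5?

5: N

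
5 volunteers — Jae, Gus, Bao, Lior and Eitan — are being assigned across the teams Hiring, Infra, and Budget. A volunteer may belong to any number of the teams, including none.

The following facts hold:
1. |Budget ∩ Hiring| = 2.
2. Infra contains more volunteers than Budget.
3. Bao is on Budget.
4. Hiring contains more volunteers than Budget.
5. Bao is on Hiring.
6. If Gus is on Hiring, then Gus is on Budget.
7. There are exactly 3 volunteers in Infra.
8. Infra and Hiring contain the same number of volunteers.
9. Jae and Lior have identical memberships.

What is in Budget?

Budget = {Bao, Gus}

From (3): Bao ∈ Budget.
From (5): Bao ∈ Hiring.
Suppose Jae ∈ Budget: no assignment then satisfies all the clues, so Jae ∉ Budget.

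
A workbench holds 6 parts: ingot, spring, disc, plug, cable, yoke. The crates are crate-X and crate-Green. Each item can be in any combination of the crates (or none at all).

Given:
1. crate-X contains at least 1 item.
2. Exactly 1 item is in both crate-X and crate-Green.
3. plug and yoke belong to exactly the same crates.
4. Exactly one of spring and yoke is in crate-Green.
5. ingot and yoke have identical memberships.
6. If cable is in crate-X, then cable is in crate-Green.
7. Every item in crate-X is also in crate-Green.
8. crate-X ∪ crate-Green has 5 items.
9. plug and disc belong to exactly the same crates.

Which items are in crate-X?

crate-X = {cable}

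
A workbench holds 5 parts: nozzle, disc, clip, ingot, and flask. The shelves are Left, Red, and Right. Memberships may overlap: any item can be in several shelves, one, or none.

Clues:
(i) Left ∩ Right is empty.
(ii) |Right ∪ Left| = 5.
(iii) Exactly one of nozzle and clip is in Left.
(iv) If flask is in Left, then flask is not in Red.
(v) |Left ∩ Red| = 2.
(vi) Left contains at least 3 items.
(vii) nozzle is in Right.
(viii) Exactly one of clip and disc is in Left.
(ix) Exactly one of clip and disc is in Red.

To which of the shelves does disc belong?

disc: Right

From (vii): nozzle ∈ Right.
(i) (disjoint): nozzle ∉ Left.
(iii) (exactly one): clip ∈ Left.
(viii) (exactly one): disc ∉ Left.
(i) (disjoint): clip ∉ Right.
(vi): only 3 candidates remain for Left, so all are in.
(i) (disjoint): ingot ∉ Right.
(i) (disjoint): flask ∉ Right.
(iv): flask ∉ Red.
Suppose disc ∈ Red: no assignment then satisfies all the clues, so disc ∉ Red.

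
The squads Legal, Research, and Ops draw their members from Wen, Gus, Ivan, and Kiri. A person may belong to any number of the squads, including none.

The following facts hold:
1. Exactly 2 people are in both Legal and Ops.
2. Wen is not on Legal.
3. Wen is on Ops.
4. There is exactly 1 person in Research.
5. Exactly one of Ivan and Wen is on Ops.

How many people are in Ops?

3

From (2): Wen ∉ Legal.
From (3): Wen ∈ Ops.
(5) (exactly one): Ivan ∉ Ops.
Suppose Gus ∉ Legal: no assignment then satisfies all the clues, so Gus ∈ Legal.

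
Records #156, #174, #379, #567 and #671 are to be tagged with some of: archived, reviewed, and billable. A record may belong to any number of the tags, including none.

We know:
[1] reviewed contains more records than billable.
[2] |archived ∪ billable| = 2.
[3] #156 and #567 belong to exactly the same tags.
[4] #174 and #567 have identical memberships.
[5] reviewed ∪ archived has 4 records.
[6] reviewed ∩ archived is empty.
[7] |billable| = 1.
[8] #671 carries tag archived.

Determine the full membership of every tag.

archived = {#671}; reviewed = {#156, #174, #567}; billable = {#379}

From (8): #671 ∈ archived.
(6) (disjoint): #671 ∉ reviewed.
Suppose #156 ∈ archived: no assignment then satisfies all the clues, so #156 ∉ archived.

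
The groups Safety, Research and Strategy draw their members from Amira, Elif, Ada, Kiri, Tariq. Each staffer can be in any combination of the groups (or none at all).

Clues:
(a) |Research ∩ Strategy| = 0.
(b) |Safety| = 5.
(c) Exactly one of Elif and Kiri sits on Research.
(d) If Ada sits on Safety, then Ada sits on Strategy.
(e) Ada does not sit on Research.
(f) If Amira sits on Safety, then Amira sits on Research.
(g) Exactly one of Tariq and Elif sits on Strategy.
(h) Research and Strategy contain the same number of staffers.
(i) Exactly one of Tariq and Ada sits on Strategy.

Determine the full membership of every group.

Safety = {Ada, Amira, Elif, Kiri, Tariq}; Research = {Amira, Kiri}; Strategy = {Ada, Elif}

From (e): Ada ∉ Research.
(b): only 5 candidates remain for Safety, so all are in.
(d): Ada ∈ Strategy.
(f): Amira ∈ Research.
(i) (exactly one): Tariq ∉ Strategy.
(g) (exactly one): Elif ∈ Strategy.
Suppose Amira ∈ Strategy: no assignment then satisfies all the clues, so Amira ∉ Strategy.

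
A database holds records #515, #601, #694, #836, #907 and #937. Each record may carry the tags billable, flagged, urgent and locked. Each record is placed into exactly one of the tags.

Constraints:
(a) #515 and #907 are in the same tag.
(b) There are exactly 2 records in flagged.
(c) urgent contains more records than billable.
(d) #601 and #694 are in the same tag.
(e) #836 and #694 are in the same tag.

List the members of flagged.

flagged = {#515, #907}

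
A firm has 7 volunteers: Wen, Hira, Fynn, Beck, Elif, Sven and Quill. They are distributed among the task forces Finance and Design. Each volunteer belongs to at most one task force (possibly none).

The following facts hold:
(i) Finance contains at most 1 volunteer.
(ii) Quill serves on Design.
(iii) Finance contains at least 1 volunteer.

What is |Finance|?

1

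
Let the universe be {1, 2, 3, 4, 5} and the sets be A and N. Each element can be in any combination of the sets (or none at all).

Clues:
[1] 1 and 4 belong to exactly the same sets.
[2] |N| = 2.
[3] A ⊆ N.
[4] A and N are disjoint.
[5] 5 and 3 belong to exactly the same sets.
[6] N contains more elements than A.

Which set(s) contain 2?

2: none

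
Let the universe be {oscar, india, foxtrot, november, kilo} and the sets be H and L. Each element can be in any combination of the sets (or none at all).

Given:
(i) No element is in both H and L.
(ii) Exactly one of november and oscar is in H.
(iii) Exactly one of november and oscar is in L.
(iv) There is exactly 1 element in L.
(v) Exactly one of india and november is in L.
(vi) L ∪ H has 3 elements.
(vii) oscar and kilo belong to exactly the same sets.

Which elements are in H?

H = {kilo, oscar}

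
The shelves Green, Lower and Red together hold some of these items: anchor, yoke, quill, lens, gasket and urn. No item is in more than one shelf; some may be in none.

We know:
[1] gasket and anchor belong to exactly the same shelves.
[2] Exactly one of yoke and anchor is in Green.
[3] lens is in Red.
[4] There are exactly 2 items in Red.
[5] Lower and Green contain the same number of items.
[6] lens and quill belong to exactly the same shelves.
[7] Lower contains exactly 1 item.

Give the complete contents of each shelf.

Green = {yoke}; Lower = {urn}; Red = {lens, quill}

From (3): lens ∈ Red.
(6): quill matches lens: quill ∉ Green.
(6): quill matches lens: quill ∉ Lower.
(6): quill matches lens: quill ∈ Red.
(4): Red already has 2, so the rest are out.
Suppose anchor ∈ Green: no assignment then satisfies all the clues, so anchor ∉ Green.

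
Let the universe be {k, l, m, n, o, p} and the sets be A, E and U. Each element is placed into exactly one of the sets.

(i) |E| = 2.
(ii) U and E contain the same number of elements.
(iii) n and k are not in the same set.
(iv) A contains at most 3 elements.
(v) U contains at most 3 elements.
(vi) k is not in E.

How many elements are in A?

2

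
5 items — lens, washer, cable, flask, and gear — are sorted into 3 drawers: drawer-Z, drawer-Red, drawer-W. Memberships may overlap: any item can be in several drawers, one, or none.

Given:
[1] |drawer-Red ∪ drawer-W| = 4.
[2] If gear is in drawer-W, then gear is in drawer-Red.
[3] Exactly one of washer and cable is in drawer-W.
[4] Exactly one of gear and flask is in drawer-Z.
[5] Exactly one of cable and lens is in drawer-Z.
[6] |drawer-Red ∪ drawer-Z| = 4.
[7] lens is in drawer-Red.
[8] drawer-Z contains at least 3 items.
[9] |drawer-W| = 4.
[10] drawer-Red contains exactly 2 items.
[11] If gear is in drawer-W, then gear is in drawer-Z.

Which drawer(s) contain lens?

lens: drawer-Red, drawer-W

From (7): lens ∈ drawer-Red.
Suppose lens ∈ drawer-Z: no assignment then satisfies all the clues, so lens ∉ drawer-Z.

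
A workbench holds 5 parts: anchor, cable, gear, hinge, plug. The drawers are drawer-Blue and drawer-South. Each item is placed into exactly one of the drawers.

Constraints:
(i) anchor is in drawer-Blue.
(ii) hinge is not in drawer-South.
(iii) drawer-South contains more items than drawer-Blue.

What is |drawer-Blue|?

2

From (i): anchor ∈ drawer-Blue.
From (ii): hinge ∉ drawer-South.
Only one drawer left: hinge ∈ drawer-Blue.
Suppose cable ∈ drawer-Blue: no assignment then satisfies all the clues, so cable ∉ drawer-Blue.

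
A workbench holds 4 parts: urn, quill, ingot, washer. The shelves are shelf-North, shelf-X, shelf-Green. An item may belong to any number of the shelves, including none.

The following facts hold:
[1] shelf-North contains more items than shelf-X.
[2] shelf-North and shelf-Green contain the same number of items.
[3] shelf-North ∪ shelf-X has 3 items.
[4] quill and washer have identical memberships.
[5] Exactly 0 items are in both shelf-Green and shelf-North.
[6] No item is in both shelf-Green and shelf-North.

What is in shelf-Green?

shelf-Green = {ingot, urn}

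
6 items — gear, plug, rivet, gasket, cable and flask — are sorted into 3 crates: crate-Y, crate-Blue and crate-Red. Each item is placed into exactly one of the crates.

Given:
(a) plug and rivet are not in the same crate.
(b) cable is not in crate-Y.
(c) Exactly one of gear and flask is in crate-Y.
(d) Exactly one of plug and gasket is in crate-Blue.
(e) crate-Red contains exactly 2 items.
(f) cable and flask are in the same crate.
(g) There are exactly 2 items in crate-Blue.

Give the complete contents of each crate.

crate-Y = {gear, plug}; crate-Blue = {gasket, rivet}; crate-Red = {cable, flask}

From (b): cable ∉ crate-Y.
(f): flask matches cable: flask ∉ crate-Y.
(c) (exactly one): gear ∈ crate-Y.
Suppose plug ∉ crate-Y: no assignment then satisfies all the clues, so plug ∈ crate-Y.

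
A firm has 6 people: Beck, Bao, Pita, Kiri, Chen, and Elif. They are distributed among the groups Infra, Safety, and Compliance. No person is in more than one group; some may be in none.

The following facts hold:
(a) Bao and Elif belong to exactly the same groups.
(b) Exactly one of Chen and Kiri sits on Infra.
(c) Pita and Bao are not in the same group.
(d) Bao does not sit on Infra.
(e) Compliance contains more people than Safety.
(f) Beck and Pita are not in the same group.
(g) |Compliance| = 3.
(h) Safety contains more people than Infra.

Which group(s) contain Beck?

Beck: Compliance

From (d): Bao ∉ Infra.
(a): Elif matches Bao: Elif ∉ Infra.
Suppose Beck ∈ Infra: no assignment then satisfies all the clues, so Beck ∉ Infra.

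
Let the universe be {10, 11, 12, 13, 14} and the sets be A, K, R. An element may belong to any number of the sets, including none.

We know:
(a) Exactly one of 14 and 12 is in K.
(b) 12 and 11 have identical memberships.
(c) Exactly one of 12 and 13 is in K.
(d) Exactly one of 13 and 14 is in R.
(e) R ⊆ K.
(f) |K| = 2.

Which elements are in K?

K = {13, 14}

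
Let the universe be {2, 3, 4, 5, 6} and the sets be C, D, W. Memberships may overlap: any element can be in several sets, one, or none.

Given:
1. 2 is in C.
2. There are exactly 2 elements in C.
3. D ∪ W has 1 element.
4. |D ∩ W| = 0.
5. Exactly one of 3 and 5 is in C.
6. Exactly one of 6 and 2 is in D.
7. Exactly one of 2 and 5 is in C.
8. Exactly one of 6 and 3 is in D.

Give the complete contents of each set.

C = {2, 3}; D = {6}; W = {}

From (1): 2 ∈ C.
(7) (exactly one): 5 ∉ C.
(5) (exactly one): 3 ∈ C.
(2): C already has 2, so the rest are out.
Suppose 2 ∈ D: no assignment then satisfies all the clues, so 2 ∉ D.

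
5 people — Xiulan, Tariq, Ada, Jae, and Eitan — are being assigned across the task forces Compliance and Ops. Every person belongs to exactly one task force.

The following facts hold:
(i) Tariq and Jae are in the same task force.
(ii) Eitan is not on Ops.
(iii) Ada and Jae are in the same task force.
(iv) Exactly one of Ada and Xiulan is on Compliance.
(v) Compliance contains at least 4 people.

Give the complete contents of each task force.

From (ii): Eitan ∉ Ops.
Only one task force left: Eitan ∈ Compliance.
Suppose Xiulan ∈ Compliance: no assignment then satisfies all the clues, so Xiulan ∉ Compliance.

Compliance = {Ada, Eitan, Jae, Tariq}; Ops = {Xiulan}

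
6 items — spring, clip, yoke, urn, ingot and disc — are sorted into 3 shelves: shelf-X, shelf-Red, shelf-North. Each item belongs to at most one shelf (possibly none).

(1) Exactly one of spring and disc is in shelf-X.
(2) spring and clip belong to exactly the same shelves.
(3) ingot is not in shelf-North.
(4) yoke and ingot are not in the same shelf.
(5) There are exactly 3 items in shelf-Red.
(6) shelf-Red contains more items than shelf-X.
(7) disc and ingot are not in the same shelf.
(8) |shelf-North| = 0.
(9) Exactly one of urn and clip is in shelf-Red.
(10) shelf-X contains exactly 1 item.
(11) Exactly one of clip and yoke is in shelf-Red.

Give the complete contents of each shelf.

shelf-X = {disc}; shelf-Red = {clip, ingot, spring}; shelf-North = {}

From (3): ingot ∉ shelf-North.
(8): shelf-North already has 0, so the rest are out.
Suppose spring ∈ shelf-X: no assignment then satisfies all the clues, so spring ∉ shelf-X.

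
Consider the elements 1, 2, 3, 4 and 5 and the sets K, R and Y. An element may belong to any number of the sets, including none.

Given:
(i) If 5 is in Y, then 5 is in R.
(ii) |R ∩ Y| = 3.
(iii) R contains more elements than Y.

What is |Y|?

3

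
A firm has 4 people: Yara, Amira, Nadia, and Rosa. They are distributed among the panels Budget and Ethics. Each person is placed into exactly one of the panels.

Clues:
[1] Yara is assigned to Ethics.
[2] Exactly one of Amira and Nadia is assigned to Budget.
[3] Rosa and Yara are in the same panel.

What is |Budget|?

1

From (1): Yara ∈ Ethics.
(3): Rosa matches Yara: Rosa ∉ Budget.
(3): Rosa matches Yara: Rosa ∈ Ethics.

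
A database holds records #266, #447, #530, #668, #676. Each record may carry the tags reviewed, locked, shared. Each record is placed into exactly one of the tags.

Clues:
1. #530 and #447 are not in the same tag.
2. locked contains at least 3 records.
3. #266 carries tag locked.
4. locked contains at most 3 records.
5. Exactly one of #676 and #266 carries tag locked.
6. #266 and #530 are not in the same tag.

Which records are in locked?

From (3): #266 ∈ locked.
(5) (exactly one): #676 ∉ locked.
(6): #530 ∉ locked.
(2): only 3 candidates remain for locked, so all are in.

locked = {#266, #447, #668}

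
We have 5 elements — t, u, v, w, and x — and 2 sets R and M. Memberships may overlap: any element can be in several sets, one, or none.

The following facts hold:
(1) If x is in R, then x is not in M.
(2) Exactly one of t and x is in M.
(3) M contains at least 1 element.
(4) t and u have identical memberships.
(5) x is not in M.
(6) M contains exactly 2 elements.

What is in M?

From (5): x ∉ M.
(2) (exactly one): t ∈ M.
(4): u matches t: u ∈ M.
(6): M already has 2, so the rest are out.

M = {t, u}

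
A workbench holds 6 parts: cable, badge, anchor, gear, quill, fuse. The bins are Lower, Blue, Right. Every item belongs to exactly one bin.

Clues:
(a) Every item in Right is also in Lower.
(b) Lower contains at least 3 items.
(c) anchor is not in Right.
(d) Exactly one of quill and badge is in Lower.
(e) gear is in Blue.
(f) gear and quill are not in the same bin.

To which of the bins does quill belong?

From (c): anchor ∉ Right.
From (e): gear ∈ Blue.
(f): quill ∉ Blue.
Suppose quill ∉ Lower: no assignment then satisfies all the clues, so quill ∈ Lower.

quill: Lower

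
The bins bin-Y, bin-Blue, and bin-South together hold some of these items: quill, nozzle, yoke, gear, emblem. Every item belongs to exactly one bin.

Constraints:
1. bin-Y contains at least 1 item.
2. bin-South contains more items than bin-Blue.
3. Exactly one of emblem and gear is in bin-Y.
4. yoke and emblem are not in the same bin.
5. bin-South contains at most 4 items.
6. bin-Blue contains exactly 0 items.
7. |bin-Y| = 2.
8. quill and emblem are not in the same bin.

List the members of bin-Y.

bin-Y = {emblem, nozzle}

(6): bin-Blue already has 0, so the rest are out.
Suppose quill ∈ bin-Y: no assignment then satisfies all the clues, so quill ∉ bin-Y.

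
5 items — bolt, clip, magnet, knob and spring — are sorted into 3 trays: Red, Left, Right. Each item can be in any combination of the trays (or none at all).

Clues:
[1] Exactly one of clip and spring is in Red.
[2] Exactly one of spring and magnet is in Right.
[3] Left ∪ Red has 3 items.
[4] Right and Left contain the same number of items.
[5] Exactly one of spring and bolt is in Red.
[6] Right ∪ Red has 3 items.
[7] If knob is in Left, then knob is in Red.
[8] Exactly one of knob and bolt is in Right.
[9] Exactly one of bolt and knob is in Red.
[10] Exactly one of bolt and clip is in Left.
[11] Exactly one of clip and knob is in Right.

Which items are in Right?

Right = {knob, magnet}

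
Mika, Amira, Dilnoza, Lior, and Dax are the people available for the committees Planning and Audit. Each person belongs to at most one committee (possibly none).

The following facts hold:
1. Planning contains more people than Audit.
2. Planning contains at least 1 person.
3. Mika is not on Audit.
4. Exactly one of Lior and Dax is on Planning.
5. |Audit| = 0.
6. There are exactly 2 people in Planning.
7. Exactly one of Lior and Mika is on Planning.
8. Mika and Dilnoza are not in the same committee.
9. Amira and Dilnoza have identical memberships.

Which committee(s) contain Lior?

Lior: none

From (3): Mika ∉ Audit.
(5): Audit already has 0, so the rest are out.
Suppose Lior ∈ Planning: no assignment then satisfies all the clues, so Lior ∉ Planning.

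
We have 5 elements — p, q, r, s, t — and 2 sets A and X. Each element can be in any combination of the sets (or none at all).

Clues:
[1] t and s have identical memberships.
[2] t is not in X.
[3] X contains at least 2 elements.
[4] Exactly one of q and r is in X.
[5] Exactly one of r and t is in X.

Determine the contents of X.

X = {p, r}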